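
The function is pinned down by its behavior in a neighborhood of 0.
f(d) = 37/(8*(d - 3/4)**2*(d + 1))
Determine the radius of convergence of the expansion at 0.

Denominator factor (d + 1): pole of order 1 at -1, modulus 1.
Denominator factor (d - 3/4)^2: pole of order 2 at 3/4, modulus 3/4.
The radius of convergence is the smallest modulus among the singular points: 3/4.

The radius of convergence is 3/4.


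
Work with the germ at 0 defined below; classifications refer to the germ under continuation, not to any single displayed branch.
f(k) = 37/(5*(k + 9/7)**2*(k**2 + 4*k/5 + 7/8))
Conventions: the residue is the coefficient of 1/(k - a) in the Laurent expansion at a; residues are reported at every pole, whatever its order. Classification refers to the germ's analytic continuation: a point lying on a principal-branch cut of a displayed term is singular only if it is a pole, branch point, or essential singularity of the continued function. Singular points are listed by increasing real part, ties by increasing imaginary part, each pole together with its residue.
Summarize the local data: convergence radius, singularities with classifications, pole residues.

Denominator factor (k**2 + 4*k/5 + 7/8): discriminant -143/50, complex-conjugate roots (-2/5) + ((1/20)*sqrt(286))*i and (-2/5) - ((1/20)*sqrt(286))*i; poles of order 1, moduli (1/4)*sqrt(14) and (1/4)*sqrt(14).
Denominator factor (k + 9/7)^2: pole of order 2 at -9/7, modulus 9/7.
The radius of convergence is the smallest modulus among the singular points: (1/4)*sqrt(14).
At the order-2 pole -9/7 set g(k) = (k - (-9/7))^2*f(k) = 37/(5*(k**2 + 4*k/5 + 7/8)).
Order-2 pole: residue = g'(a); g'(-9/7) = 50357888/8637721, so the residue is 50357888/8637721.
The factor k**2 + 4*k/5 + 7/8 splits as (k - a)(k - a') with a = (-2/5) - ((1/20)*sqrt(286))*i, a' = (-2/5) + ((1/20)*sqrt(286))*i. At the order-1 pole a set g(k) = (k - a)*f(k) = [37/(5*(k + 9/7)**2)] / (k - a').
Simple pole: residue = g(a) at a = (-2/5) - ((1/20)*sqrt(286))*i, which is (-25178944/8637721) + ((9877224/1235194103)*sqrt(286))*i.
The factor k**2 + 4*k/5 + 7/8 splits as (k - a)(k - a') with a = (-2/5) + ((1/20)*sqrt(286))*i, a' = (-2/5) - ((1/20)*sqrt(286))*i. At the order-1 pole a set g(k) = (k - a)*f(k) = [37/(5*(k + 9/7)**2)] / (k - a').
Simple pole: residue = g(a) at a = (-2/5) + ((1/20)*sqrt(286))*i, which is (-25178944/8637721) - ((9877224/1235194103)*sqrt(286))*i.
List the singular points by increasing real part (a conjugate pair: the negative imaginary part first).

Radius of convergence at 0: (1/4)*sqrt(14).
At -9/7: a pole of order 2; residue 50357888/8637721.
At (-2/5) - ((1/20)*sqrt(286))*i: a pole of order 1; residue (-25178944/8637721) + ((9877224/1235194103)*sqrt(286))*i.
At (-2/5) + ((1/20)*sqrt(286))*i: a pole of order 1; residue (-25178944/8637721) - ((9877224/1235194103)*sqrt(286))*i.


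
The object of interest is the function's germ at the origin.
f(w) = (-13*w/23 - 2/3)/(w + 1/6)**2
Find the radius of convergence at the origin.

Denominator factor (w + 1/6)^2: pole of order 2 at -1/6, modulus 1/6.
The radius of convergence is the smallest modulus among the singular points: 1/6.

The radius of convergence is 1/6.


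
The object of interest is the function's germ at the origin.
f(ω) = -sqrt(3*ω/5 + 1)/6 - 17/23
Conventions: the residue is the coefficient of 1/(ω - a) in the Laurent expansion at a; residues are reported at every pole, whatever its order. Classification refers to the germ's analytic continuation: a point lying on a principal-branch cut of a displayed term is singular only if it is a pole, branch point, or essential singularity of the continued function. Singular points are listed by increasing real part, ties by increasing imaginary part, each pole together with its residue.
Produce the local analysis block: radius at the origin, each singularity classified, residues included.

Radius of convergence at 0: 5/3.
At -5/3: an algebraic (square-root) branch point.

Branch term (-1/6)*sqrt(1 - ω/(-5/3)): its argument vanishes at ω = -5/3, a square-root branch point, modulus 5/3.
The radius of convergence is the smallest modulus among the singular points: 5/3.


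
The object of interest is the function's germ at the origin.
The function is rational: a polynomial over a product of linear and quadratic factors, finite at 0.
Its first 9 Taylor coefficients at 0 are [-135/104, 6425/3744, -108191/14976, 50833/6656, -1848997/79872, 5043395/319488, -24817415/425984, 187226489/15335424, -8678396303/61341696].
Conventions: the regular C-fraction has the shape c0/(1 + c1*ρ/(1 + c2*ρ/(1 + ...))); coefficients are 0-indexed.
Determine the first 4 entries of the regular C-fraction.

The regular C-fraction coefficients are [-135/104, 1285/972, 4508572/1561275, -133131715263/28967575100].

Taylor coefficients (read off): a_0 = -135/104, a_1 = 6425/3744, a_2 = -108191/14976, a_3 = 50833/6656.
c0 = a_0 = -135/104. Peel one level at a time: if S = 1 + c*ρ/S' with S'(0) = 1, then c is the ρ-coefficient of S and S' = c*ρ/(S - 1).
S_1 = c0/f = 1 + (1285/972)*ρ + (-1127143/295245)*ρ^2 + ...; c1 = 1285/972.
S_2 = c1*ρ/(S_1 - 1) = 1 + (4508572/1561275)*ρ + (547867141/41280625)*ρ^2 + ...; c2 = 4508572/1561275.
S_3 = c2*ρ/(S_2 - 1) = 1 + (-133131715263/28967575100)*ρ + ...; c3 = -133131715263/28967575100.


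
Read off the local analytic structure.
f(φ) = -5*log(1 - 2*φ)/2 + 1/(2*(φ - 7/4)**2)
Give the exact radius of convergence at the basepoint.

Denominator factor (φ - 7/4)^2: pole of order 2 at 7/4, modulus 7/4.
Branch term (-5/2)*log(1 - φ/(1/2)): its argument vanishes at φ = 1/2, a logarithmic branch point, modulus 1/2.
The radius of convergence is the smallest modulus among the singular points: 1/2.

The radius of convergence is 1/2.


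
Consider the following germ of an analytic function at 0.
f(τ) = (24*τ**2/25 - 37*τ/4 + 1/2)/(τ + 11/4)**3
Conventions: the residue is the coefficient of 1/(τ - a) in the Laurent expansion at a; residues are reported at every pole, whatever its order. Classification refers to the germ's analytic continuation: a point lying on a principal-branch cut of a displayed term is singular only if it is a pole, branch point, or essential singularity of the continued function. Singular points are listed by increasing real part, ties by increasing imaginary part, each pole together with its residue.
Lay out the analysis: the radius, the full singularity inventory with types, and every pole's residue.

Radius of convergence at 0: 11/4.
At -11/4: a pole of order 3; residue 24/25.

Denominator factor (τ + 11/4)^3: pole of order 3 at -11/4, modulus 11/4.
The radius of convergence is the smallest modulus among the singular points: 11/4.
At the order-3 pole -11/4 set g(τ) = (τ - (-11/4))^3*f(τ) = 24*τ**2/25 - 37*τ/4 + 1/2.
Order-3 pole: residue = g''(a)/2; g''(-11/4) = 48/25, so the residue is 24/25.


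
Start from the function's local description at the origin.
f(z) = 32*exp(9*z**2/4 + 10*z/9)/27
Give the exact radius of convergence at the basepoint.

The radius of convergence is infinite.

The factor exp(9*z**2/4 + 10*z/9) is entire and contributes no finite singular point.
The polynomial part has no poles.
No finite singular points: the Taylor series at 0 converges everywhere.


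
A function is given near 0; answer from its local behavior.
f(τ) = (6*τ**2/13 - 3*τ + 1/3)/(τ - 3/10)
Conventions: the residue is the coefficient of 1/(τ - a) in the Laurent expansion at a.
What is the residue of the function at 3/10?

The residue is -512/975.

At the order-1 pole 3/10 set g(τ) = (τ - (3/10))*f(τ) = 6*τ**2/13 - 3*τ + 1/3.
Simple pole: residue = g(a) at a = 3/10, which is -512/975.


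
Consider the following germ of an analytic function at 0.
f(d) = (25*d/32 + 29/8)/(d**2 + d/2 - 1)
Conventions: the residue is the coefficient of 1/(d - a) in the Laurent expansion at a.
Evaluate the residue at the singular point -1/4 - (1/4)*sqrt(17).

The residue is 25/64 - (439/1088)*sqrt(17).

The factor d**2 + d/2 - 1 splits as (d - a)(d - a') with a = -1/4 - (1/4)*sqrt(17), a' = -1/4 + (1/4)*sqrt(17). At the order-1 pole a set g(d) = (d - a)*f(d) = [25*d/32 + 29/8] / (d - a').
Simple pole: residue = g(a) at a = -1/4 - (1/4)*sqrt(17), which is 25/64 - (439/1088)*sqrt(17).


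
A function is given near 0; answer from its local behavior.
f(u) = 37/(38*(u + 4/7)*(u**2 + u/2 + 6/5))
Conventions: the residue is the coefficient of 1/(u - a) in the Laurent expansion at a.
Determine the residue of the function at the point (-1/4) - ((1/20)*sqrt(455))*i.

The residue is (-9065/23104) + ((1665/300352)*sqrt(455))*i.

The factor u**2 + u/2 + 6/5 splits as (u - a)(u - a') with a = (-1/4) - ((1/20)*sqrt(455))*i, a' = (-1/4) + ((1/20)*sqrt(455))*i. At the order-1 pole a set g(u) = (u - a)*f(u) = [37/(38*(u + 4/7))] / (u - a').
Simple pole: residue = g(a) at a = (-1/4) - ((1/20)*sqrt(455))*i, which is (-9065/23104) + ((1665/300352)*sqrt(455))*i.


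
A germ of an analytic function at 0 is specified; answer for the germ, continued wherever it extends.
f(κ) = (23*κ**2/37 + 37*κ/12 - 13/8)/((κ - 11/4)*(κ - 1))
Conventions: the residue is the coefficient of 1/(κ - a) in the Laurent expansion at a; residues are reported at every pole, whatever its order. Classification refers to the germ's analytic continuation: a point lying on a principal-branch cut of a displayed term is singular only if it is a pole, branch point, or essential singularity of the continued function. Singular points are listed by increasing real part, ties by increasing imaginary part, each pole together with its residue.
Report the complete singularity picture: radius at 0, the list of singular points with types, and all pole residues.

Radius of convergence at 0: 1.
At 1: a pole of order 1; residue -1847/1554.
At 11/4: a pole of order 1; residue 10261/1554.

Denominator factor (κ - 11/4): pole of order 1 at 11/4, modulus 11/4.
Denominator factor (κ - 1): pole of order 1 at 1, modulus 1.
The radius of convergence is the smallest modulus among the singular points: 1.
At the order-1 pole 1 set g(κ) = (κ - (1))*f(κ) = (23*κ**2/37 + 37*κ/12 - 13/8)/(κ - 11/4).
Simple pole: residue = g(a) at a = 1, which is -1847/1554.
At the order-1 pole 11/4 set g(κ) = (κ - (11/4))*f(κ) = (23*κ**2/37 + 37*κ/12 - 13/8)/(κ - 1).
Simple pole: residue = g(a) at a = 11/4, which is 10261/1554.
List the singular points by increasing real part (a conjugate pair: the negative imaginary part first).


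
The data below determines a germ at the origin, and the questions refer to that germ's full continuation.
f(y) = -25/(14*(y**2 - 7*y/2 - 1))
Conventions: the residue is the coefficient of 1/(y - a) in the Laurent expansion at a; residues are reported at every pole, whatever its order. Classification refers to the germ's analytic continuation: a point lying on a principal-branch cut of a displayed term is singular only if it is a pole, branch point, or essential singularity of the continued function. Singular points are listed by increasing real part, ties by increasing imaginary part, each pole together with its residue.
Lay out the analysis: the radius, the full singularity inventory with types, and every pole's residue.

Denominator factor (y**2 - 7*y/2 - 1): discriminant 65/4, real irrational roots 7/4 + (1/4)*sqrt(65) and 7/4 - (1/4)*sqrt(65); poles of order 1, moduli 7/4 + (1/4)*sqrt(65) and -7/4 + (1/4)*sqrt(65).
The radius of convergence is the smallest modulus among the singular points: -7/4 + (1/4)*sqrt(65).
The factor y**2 - 7*y/2 - 1 splits as (y - a)(y - a') with a = 7/4 - (1/4)*sqrt(65), a' = 7/4 + (1/4)*sqrt(65). At the order-1 pole a set g(y) = (y - a)*f(y) = [-25/14] / (y - a').
Simple pole: residue = g(a) at a = 7/4 - (1/4)*sqrt(65), which is (5/91)*sqrt(65).
The factor y**2 - 7*y/2 - 1 splits as (y - a)(y - a') with a = 7/4 + (1/4)*sqrt(65), a' = 7/4 - (1/4)*sqrt(65). At the order-1 pole a set g(y) = (y - a)*f(y) = [-25/14] / (y - a').
Simple pole: residue = g(a) at a = 7/4 + (1/4)*sqrt(65), which is -(5/91)*sqrt(65).
List the singular points by increasing real part (a conjugate pair: the negative imaginary part first).

Radius of convergence at 0: -7/4 + (1/4)*sqrt(65).
At 7/4 - (1/4)*sqrt(65): a pole of order 1; residue (5/91)*sqrt(65).
At 7/4 + (1/4)*sqrt(65): a pole of order 1; residue -(5/91)*sqrt(65).


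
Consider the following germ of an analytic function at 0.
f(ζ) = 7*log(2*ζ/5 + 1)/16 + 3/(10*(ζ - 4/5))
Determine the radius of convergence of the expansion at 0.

The radius of convergence is 4/5.

Denominator factor (ζ - 4/5): pole of order 1 at 4/5, modulus 4/5.
Branch term (7/16)*log(1 - ζ/(-5/2)): its argument vanishes at ζ = -5/2, a logarithmic branch point, modulus 5/2.
The radius of convergence is the smallest modulus among the singular points: 4/5.


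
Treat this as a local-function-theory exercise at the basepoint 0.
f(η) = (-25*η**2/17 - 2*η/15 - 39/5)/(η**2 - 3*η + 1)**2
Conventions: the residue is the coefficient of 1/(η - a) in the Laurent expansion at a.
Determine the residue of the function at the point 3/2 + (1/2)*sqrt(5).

The factor η**2 - 3*η + 1 splits as (η - a)(η - a') with a = 3/2 + (1/2)*sqrt(5), a' = 3/2 - (1/2)*sqrt(5). At the order-2 pole a set g(η) = (η - a)^2*f(η) = [-25*η**2/17 - 2*η/15 - 39/5] / (η - a')^2.
Order-2 pole: residue = g'(a); g'(3/2 + (1/2)*sqrt(5)) = (322/425)*sqrt(5), so the residue is (322/425)*sqrt(5).

The residue is (322/425)*sqrt(5).


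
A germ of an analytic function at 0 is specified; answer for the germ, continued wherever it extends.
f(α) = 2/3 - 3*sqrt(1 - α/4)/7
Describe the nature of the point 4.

The point is an algebraic (square-root) branch point.

The term (-3/7)*sqrt(1 - α/(4)) has argument 1 - 4/(4) = 0 at 4: a square-root (algebraic, two-sheeted) branch point; the remaining terms are analytic or single-valued there.


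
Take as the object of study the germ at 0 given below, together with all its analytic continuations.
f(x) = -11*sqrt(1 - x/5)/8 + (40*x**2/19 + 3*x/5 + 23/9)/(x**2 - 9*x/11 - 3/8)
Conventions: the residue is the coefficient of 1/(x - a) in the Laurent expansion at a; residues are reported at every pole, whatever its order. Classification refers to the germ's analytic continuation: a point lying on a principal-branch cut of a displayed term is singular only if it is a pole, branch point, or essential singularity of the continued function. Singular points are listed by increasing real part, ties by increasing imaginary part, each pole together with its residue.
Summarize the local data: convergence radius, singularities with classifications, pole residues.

Radius of convergence at 0: -9/22 + (5/44)*sqrt(42).
At 9/22 - (5/44)*sqrt(42): a pole of order 1; residue 2427/2090 - (888707/1975050)*sqrt(42).
At 9/22 + (5/44)*sqrt(42): a pole of order 1; residue 2427/2090 + (888707/1975050)*sqrt(42).
At 5: an algebraic (square-root) branch point.

Denominator factor (x**2 - 9*x/11 - 3/8): discriminant 525/242, real irrational roots 9/22 + (5/44)*sqrt(42) and 9/22 - (5/44)*sqrt(42); poles of order 1, moduli 9/22 + (5/44)*sqrt(42) and -9/22 + (5/44)*sqrt(42).
Branch term (-11/8)*sqrt(1 - x/(5)): its argument vanishes at x = 5, a square-root branch point, modulus 5.
The radius of convergence is the smallest modulus among the singular points: -9/22 + (5/44)*sqrt(42).
The branch term is analytic at 9/22 - (5/44)*sqrt(42) and contributes nothing to the residue; only the rational part matters.
The factor x**2 - 9*x/11 - 3/8 splits as (x - a)(x - a') with a = 9/22 - (5/44)*sqrt(42), a' = 9/22 + (5/44)*sqrt(42). At the order-1 pole a set g(x) = (x - a)*(rational part) = [40*x**2/19 + 3*x/5 + 23/9] / (x - a').
Simple pole: residue = g(a) at a = 9/22 - (5/44)*sqrt(42), which is 2427/2090 - (888707/1975050)*sqrt(42).
The branch term is analytic at 9/22 + (5/44)*sqrt(42) and contributes nothing to the residue; only the rational part matters.
The factor x**2 - 9*x/11 - 3/8 splits as (x - a)(x - a') with a = 9/22 + (5/44)*sqrt(42), a' = 9/22 - (5/44)*sqrt(42). At the order-1 pole a set g(x) = (x - a)*(rational part) = [40*x**2/19 + 3*x/5 + 23/9] / (x - a').
Simple pole: residue = g(a) at a = 9/22 + (5/44)*sqrt(42), which is 2427/2090 + (888707/1975050)*sqrt(42).
List the singular points by increasing real part (a conjugate pair: the negative imaginary part first).


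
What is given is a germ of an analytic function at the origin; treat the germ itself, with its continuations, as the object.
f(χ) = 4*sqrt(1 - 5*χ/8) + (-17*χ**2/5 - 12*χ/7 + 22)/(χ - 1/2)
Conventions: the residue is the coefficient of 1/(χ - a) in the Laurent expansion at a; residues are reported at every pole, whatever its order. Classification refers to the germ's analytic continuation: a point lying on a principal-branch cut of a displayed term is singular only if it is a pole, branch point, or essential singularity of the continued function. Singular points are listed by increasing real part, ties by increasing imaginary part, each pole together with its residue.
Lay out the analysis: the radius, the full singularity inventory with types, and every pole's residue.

Radius of convergence at 0: 1/2.
At 1/2: a pole of order 1; residue 2841/140.
At 8/5: an algebraic (square-root) branch point.

Denominator factor (χ - 1/2): pole of order 1 at 1/2, modulus 1/2.
Branch term (4)*sqrt(1 - χ/(8/5)): its argument vanishes at χ = 8/5, a square-root branch point, modulus 8/5.
The radius of convergence is the smallest modulus among the singular points: 1/2.
The branch term is analytic at 1/2 and contributes nothing to the residue; only the rational part matters.
At the order-1 pole 1/2 set g(χ) = (χ - (1/2))*(rational part) = -17*χ**2/5 - 12*χ/7 + 22.
Simple pole: residue = g(a) at a = 1/2, which is 2841/140.
List the singular points by increasing real part (a conjugate pair: the negative imaginary part first).


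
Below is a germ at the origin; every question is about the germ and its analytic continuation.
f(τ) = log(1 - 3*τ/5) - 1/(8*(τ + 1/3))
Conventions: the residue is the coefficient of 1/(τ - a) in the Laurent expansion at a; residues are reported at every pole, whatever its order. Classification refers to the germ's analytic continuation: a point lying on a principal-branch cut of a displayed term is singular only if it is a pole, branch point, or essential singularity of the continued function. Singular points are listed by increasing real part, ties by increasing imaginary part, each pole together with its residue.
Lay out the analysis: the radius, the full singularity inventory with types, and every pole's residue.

Radius of convergence at 0: 1/3.
At -1/3: a pole of order 1; residue -1/8.
At 5/3: a logarithmic branch point.

Denominator factor (τ + 1/3): pole of order 1 at -1/3, modulus 1/3.
Branch term (1)*log(1 - τ/(5/3)): its argument vanishes at τ = 5/3, a logarithmic branch point, modulus 5/3.
The radius of convergence is the smallest modulus among the singular points: 1/3.
The branch term is analytic at -1/3 and contributes nothing to the residue; only the rational part matters.
At the order-1 pole -1/3 set g(τ) = (τ - (-1/3))*(rational part) = -1/8.
Simple pole: residue = g(a) at a = -1/3, which is -1/8.
List the singular points by increasing real part (a conjugate pair: the negative imaginary part first).


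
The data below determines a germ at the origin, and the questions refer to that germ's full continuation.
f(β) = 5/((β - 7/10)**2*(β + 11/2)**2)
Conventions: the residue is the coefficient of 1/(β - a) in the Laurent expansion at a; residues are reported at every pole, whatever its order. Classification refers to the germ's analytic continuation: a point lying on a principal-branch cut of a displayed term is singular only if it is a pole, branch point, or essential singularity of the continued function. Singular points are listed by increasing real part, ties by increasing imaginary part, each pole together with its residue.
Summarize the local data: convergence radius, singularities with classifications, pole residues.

Denominator factor (β + 11/2)^2: pole of order 2 at -11/2, modulus 11/2.
Denominator factor (β - 7/10)^2: pole of order 2 at 7/10, modulus 7/10.
The radius of convergence is the smallest modulus among the singular points: 7/10.
At the order-2 pole -11/2 set g(β) = (β - (-11/2))^2*f(β) = 5/(β - 7/10)**2.
Order-2 pole: residue = g'(a); g'(-11/2) = 1250/29791, so the residue is 1250/29791.
At the order-2 pole 7/10 set g(β) = (β - (7/10))^2*f(β) = 5/(β + 11/2)**2.
Order-2 pole: residue = g'(a); g'(7/10) = -1250/29791, so the residue is -1250/29791.
List the singular points by increasing real part (a conjugate pair: the negative imaginary part first).

Radius of convergence at 0: 7/10.
At -11/2: a pole of order 2; residue 1250/29791.
At 7/10: a pole of order 2; residue -1250/29791.


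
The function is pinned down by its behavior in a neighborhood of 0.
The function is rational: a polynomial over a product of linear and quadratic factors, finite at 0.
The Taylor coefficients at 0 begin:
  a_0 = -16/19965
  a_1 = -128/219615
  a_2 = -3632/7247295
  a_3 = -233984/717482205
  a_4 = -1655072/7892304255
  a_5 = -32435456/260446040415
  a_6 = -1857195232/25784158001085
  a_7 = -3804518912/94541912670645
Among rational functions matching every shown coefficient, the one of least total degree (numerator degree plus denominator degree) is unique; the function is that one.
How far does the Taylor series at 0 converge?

No rational of total degree below 6 reproduces all 8 coefficients; solving the [0/6] Pade equations on them gives f(ψ) = 16/(15*(ψ**2 + 8*ψ/3 - 11)**3), whose expansion matches every shown term.
Denominator factor (ψ**2 + 8*ψ/3 - 11)^3: discriminant 460/9, real irrational roots -4/3 + (1/3)*sqrt(115) and -4/3 - (1/3)*sqrt(115); poles of order 3, moduli -4/3 + (1/3)*sqrt(115) and 4/3 + (1/3)*sqrt(115).
The radius of convergence is the smallest modulus among the singular points: -4/3 + (1/3)*sqrt(115).

The radius of convergence is -4/3 + (1/3)*sqrt(115).


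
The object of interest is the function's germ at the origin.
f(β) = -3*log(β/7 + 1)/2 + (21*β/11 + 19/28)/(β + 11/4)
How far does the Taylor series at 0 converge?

The radius of convergence is 11/4.

Denominator factor (β + 11/4): pole of order 1 at -11/4, modulus 11/4.
Branch term (-3/2)*log(1 - β/(-7)): its argument vanishes at β = -7, a logarithmic branch point, modulus 7.
The radius of convergence is the smallest modulus among the singular points: 11/4.


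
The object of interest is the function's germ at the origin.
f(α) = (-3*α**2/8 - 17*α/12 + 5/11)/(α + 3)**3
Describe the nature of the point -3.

The point is a pole of order 3.

The denominator factor α + 3 vanishes at -3 and appears to the power 3; the numerator there equals 117/88, nonzero, and no other factor vanishes.
Hence a pole whose order is the multiplicity, 3.


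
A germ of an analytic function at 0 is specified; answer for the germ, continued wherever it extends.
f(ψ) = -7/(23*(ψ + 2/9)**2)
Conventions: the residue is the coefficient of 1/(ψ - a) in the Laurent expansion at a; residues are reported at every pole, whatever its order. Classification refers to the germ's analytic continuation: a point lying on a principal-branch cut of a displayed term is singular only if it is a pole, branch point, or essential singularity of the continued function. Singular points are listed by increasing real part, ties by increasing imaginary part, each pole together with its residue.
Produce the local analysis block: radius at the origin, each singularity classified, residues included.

Denominator factor (ψ + 2/9)^2: pole of order 2 at -2/9, modulus 2/9.
The radius of convergence is the smallest modulus among the singular points: 2/9.
At the order-2 pole -2/9 set g(ψ) = (ψ - (-2/9))^2*f(ψ) = -7/23.
Order-2 pole: residue = g'(a); g'(-2/9) = 0, so the residue is 0.

Radius of convergence at 0: 2/9.
At -2/9: a pole of order 2; residue 0.


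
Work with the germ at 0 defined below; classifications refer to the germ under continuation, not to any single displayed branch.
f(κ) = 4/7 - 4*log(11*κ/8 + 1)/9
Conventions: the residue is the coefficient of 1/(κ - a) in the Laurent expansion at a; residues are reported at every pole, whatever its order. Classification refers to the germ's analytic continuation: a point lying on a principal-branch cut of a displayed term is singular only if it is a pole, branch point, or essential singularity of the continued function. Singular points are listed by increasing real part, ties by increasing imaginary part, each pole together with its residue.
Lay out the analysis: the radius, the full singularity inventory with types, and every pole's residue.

Branch term (-4/9)*log(1 - κ/(-8/11)): its argument vanishes at κ = -8/11, a logarithmic branch point, modulus 8/11.
The radius of convergence is the smallest modulus among the singular points: 8/11.

Radius of convergence at 0: 8/11.
At -8/11: a logarithmic branch point.


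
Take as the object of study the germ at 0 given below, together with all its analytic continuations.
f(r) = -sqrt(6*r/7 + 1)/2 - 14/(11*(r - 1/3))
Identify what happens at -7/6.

The term (-1/2)*sqrt(1 - r/(-7/6)) has argument 1 - -7/6/(-7/6) = 0 at -7/6: a square-root (algebraic, two-sheeted) branch point; the remaining terms are analytic or single-valued there.

The point is an algebraic (square-root) branch point.


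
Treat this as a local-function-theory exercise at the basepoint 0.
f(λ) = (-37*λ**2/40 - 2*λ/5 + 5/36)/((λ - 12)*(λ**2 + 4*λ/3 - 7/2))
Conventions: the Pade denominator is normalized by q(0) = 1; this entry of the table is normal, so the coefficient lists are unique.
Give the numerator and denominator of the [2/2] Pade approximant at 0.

The Pade approximant has numerator coefficients [5/1512, -1591898332/166754690235, -557290307/25410238512]; denominator coefficients [1, -6982966061/14822639132, -8090469872/33350938047].

Taylor coefficients needed (expand at 0): a_0 = 5/1512, a_1 = -1691/211680, a_2 = -1327871/53343360, a_3 = -4082039/298722816, a_4 = -4695947471/376390748160.
Write the denominator as Q(λ) = 1 + q1*λ + q2*λ^2. Requiring Q*f - P = O(λ^5) with deg P <= 2 kills the coefficients of λ^3..λ^4 in Q*f:
  λ^3: a_3 + q1*a_2 + q2*a_1 = 0, i.e. -4082039/298722816 + (-1327871/53343360)*q1 + (-1691/211680)*q2 = 0.
  λ^4: a_4 + q1*a_3 + q2*a_2 = 0, i.e. -4695947471/376390748160 + (-4082039/298722816)*q1 + (-1327871/53343360)*q2 = 0.
Solving this linear system: q1 = -6982966061/14822639132, q2 = -8090469872/33350938047.
The numerator is Q*f truncated at degree 2: P0 = a_0 = 5/1512; P1 = a_1 + q1*a_0 = -1591898332/166754690235; P2 = a_2 + q1*a_1 + q2*a_0 = -557290307/25410238512.


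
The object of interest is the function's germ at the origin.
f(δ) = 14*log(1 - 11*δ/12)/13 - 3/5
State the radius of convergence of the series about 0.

The radius of convergence is 12/11.

Branch term (14/13)*log(1 - δ/(12/11)): its argument vanishes at δ = 12/11, a logarithmic branch point, modulus 12/11.
The radius of convergence is the smallest modulus among the singular points: 12/11.


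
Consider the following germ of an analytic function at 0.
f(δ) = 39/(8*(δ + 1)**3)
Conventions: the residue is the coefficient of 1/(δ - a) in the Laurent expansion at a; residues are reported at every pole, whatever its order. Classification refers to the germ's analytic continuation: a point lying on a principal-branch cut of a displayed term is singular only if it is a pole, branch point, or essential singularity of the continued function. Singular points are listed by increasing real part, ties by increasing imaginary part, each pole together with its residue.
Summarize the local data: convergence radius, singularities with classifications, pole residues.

Radius of convergence at 0: 1.
At -1: a pole of order 3; residue 0.

Denominator factor (δ + 1)^3: pole of order 3 at -1, modulus 1.
The radius of convergence is the smallest modulus among the singular points: 1.
At the order-3 pole -1 set g(δ) = (δ - (-1))^3*f(δ) = 39/8.
Order-3 pole: residue = g''(a)/2; g''(-1) = 0, so the residue is 0.


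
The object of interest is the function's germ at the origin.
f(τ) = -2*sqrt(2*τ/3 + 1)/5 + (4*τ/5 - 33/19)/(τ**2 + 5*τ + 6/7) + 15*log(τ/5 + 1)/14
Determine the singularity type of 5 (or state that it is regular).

The point is a regular point.

Denominator factors: τ**2 + 5*τ + 6/7 = 356/7 at τ = 5 — none vanishes.
Branch term log(1 - τ/(-5)): argument at 5 is 2, nonzero, so 5 is not its branch point (a point on a principal cut is still regular for the continued germ).
Branch term sqrt(1 - τ/(-3/2)): argument at 5 is 13/3, nonzero, so 5 is not its branch point (a point on a principal cut is still regular for the continued germ).
So the germ continues analytically to 5.


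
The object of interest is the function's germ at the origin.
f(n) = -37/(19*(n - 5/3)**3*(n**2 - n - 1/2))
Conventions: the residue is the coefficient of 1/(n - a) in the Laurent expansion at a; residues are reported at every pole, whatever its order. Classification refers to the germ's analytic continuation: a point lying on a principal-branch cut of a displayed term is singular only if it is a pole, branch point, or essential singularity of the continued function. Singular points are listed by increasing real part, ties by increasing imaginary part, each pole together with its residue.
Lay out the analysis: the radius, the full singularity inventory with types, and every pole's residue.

Denominator factor (n**2 - n - 1/2): discriminant 3, real irrational roots 1/2 + (1/2)*sqrt(3) and 1/2 - (1/2)*sqrt(3); poles of order 1, moduli 1/2 + (1/2)*sqrt(3) and -1/2 + (1/2)*sqrt(3).
Denominator factor (n - 5/3)^3: pole of order 3 at 5/3, modulus 5/3.
The radius of convergence is the smallest modulus among the singular points: -1/2 + (1/2)*sqrt(3).
The factor n**2 - n - 1/2 splits as (n - a)(n - a') with a = 1/2 - (1/2)*sqrt(3), a' = 1/2 + (1/2)*sqrt(3). At the order-1 pole a set g(n) = (n - a)*f(n) = [-37/(19*(n - 5/3)**3)] / (n - a').
Simple pole: residue = g(a) at a = 1/2 - (1/2)*sqrt(3), which is 521478/25289 - (303030/25289)*sqrt(3).
The factor n**2 - n - 1/2 splits as (n - a)(n - a') with a = 1/2 + (1/2)*sqrt(3), a' = 1/2 - (1/2)*sqrt(3). At the order-1 pole a set g(n) = (n - a)*f(n) = [-37/(19*(n - 5/3)**3)] / (n - a').
Simple pole: residue = g(a) at a = 1/2 + (1/2)*sqrt(3), which is 521478/25289 + (303030/25289)*sqrt(3).
At the order-3 pole 5/3 set g(n) = (n - (5/3))^3*f(n) = -37/(19*(n**2 - n - 1/2)).
Order-3 pole: residue = g''(a)/2; g''(5/3) = -2085912/25289, so the residue is -1042956/25289.
List the singular points by increasing real part (a conjugate pair: the negative imaginary part first).

Radius of convergence at 0: -1/2 + (1/2)*sqrt(3).
At 1/2 - (1/2)*sqrt(3): a pole of order 1; residue 521478/25289 - (303030/25289)*sqrt(3).
At 1/2 + (1/2)*sqrt(3): a pole of order 1; residue 521478/25289 + (303030/25289)*sqrt(3).
At 5/3: a pole of order 3; residue -1042956/25289.


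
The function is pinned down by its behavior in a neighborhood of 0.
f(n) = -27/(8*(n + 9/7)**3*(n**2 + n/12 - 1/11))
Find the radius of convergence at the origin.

Denominator factor (n + 9/7)^3: pole of order 3 at -9/7, modulus 9/7.
Denominator factor (n**2 + n/12 - 1/11): discriminant 587/1584, real irrational roots -1/24 + (1/264)*sqrt(6457) and -1/24 - (1/264)*sqrt(6457); poles of order 1, moduli -1/24 + (1/264)*sqrt(6457) and 1/24 + (1/264)*sqrt(6457).
The radius of convergence is the smallest modulus among the singular points: -1/24 + (1/264)*sqrt(6457).

The radius of convergence is -1/24 + (1/264)*sqrt(6457).


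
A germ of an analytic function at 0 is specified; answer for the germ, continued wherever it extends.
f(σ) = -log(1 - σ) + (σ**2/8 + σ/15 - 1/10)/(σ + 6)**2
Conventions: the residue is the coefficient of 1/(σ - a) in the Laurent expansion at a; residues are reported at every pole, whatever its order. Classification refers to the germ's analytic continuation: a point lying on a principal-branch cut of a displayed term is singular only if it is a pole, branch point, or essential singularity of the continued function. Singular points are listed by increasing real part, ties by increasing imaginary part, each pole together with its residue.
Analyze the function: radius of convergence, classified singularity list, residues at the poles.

Denominator factor (σ + 6)^2: pole of order 2 at -6, modulus 6.
Branch term (-1)*log(1 - σ/(1)): its argument vanishes at σ = 1, a logarithmic branch point, modulus 1.
The radius of convergence is the smallest modulus among the singular points: 1.
The branch term is analytic at -6 and contributes nothing to the residue; only the rational part matters.
At the order-2 pole -6 set g(σ) = (σ - (-6))^2*(rational part) = σ**2/8 + σ/15 - 1/10.
Order-2 pole: residue = g'(a); g'(-6) = -43/30, so the residue is -43/30.
List the singular points by increasing real part (a conjugate pair: the negative imaginary part first).

Radius of convergence at 0: 1.
At -6: a pole of order 2; residue -43/30.
At 1: a logarithmic branch point.


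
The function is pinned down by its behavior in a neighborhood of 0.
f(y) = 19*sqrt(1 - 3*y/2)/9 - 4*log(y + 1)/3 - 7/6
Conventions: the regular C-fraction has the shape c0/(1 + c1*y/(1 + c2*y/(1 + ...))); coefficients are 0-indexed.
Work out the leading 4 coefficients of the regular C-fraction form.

Taylor coefficients (expand at 0): a_0 = 17/18, a_1 = -35/12, a_2 = 7/96, a_3 = -1025/1152.
c0 = a_0 = 17/18. Peel one level at a time: if S = 1 + c*y/S' with S'(0) = 1, then c is the y-coefficient of S and S' = c*y/(S - 1).
S_1 = c0/f = 1 + (105/34)*y + (43743/4624)*y^2 + ...; c1 = 105/34.
S_2 = c1*y/(S_1 - 1) = 1 + (-2083/680)*y + (-10229/33600)*y^2 + ...; c2 = -2083/680.
S_3 = c2*y/(S_2 - 1) = 1 + (-173893/1749720)*y + ...; c3 = -173893/1749720.

The regular C-fraction coefficients are [17/18, 105/34, -2083/680, -173893/1749720].


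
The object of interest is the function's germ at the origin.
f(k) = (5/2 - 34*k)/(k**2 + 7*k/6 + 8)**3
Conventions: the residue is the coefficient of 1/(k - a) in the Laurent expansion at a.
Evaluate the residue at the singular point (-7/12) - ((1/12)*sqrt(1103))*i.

The factor k**2 + 7*k/6 + 8 splits as (k - a)(k - a') with a = (-7/12) - ((1/12)*sqrt(1103))*i, a' = (-7/12) + ((1/12)*sqrt(1103))*i. At the order-3 pole a set g(k) = (k - a)^3*f(k) = [5/2 - 34*k] / (k - a')^3.
Order-3 pole: residue = g''(a)/2; g''((-7/12) - ((1/12)*sqrt(1103))*i) = ((2083968/1341919727)*sqrt(1103))*i, so the residue is ((1041984/1341919727)*sqrt(1103))*i.

The residue is ((1041984/1341919727)*sqrt(1103))*i.


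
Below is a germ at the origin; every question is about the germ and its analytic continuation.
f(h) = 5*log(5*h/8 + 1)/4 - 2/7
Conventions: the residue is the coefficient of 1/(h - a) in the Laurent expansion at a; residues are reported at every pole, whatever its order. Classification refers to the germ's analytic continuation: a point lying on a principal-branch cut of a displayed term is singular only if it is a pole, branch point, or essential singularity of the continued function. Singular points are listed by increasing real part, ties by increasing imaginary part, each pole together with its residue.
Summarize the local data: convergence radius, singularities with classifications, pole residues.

Branch term (5/4)*log(1 - h/(-8/5)): its argument vanishes at h = -8/5, a logarithmic branch point, modulus 8/5.
The radius of convergence is the smallest modulus among the singular points: 8/5.

Radius of convergence at 0: 8/5.
At -8/5: a logarithmic branch point.


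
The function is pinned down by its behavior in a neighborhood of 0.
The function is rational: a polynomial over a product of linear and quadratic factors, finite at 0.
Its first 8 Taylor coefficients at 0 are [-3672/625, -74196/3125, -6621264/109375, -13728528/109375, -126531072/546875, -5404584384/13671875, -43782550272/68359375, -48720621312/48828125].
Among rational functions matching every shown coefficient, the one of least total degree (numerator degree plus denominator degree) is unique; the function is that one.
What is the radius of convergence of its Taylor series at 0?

The radius of convergence is 5/6.

No rational of total degree below 5 reproduces all 8 coefficients; solving the [2/3] Pade equations on them gives f(n) = (9*n**2/35 + 3*n/2 + 17/5)/(n - 5/6)**3, whose expansion matches every shown term.
Denominator factor (n - 5/6)^3: pole of order 3 at 5/6, modulus 5/6.
The radius of convergence is the smallest modulus among the singular points: 5/6.


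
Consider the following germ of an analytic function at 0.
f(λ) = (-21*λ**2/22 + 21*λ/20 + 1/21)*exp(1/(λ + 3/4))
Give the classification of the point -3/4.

The point is an essential singularity.

The exponent 1/(λ - (-3/4)) has a pole at -3/4, so exp(1/(λ - (-3/4))) takes every nonzero value near it: an essential singularity (not a pole of any order).


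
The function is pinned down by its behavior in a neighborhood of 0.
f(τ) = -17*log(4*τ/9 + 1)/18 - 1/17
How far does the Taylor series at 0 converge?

Branch term (-17/18)*log(1 - τ/(-9/4)): its argument vanishes at τ = -9/4, a logarithmic branch point, modulus 9/4.
The radius of convergence is the smallest modulus among the singular points: 9/4.

The radius of convergence is 9/4.


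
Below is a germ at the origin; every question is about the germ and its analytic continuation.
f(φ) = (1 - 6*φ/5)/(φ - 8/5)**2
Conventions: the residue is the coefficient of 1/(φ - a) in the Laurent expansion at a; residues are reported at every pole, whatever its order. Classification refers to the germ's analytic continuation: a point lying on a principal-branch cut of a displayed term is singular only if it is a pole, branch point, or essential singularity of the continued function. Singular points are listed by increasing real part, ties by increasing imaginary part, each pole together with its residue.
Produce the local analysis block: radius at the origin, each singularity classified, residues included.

Radius of convergence at 0: 8/5.
At 8/5: a pole of order 2; residue -6/5.

Denominator factor (φ - 8/5)^2: pole of order 2 at 8/5, modulus 8/5.
The radius of convergence is the smallest modulus among the singular points: 8/5.
At the order-2 pole 8/5 set g(φ) = (φ - (8/5))^2*f(φ) = 1 - 6*φ/5.
Order-2 pole: residue = g'(a); g'(8/5) = -6/5, so the residue is -6/5.


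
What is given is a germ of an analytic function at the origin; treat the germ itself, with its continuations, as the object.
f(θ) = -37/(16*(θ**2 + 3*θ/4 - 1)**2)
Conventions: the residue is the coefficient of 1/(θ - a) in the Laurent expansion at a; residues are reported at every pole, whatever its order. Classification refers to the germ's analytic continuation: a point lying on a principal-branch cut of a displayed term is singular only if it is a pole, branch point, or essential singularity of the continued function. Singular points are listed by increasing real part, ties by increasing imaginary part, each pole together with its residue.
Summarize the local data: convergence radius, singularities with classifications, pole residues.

Denominator factor (θ**2 + 3*θ/4 - 1)^2: discriminant 73/16, real irrational roots -3/8 + (1/8)*sqrt(73) and -3/8 - (1/8)*sqrt(73); poles of order 2, moduli -3/8 + (1/8)*sqrt(73) and 3/8 + (1/8)*sqrt(73).
The radius of convergence is the smallest modulus among the singular points: -3/8 + (1/8)*sqrt(73).
The factor θ**2 + 3*θ/4 - 1 splits as (θ - a)(θ - a') with a = -3/8 - (1/8)*sqrt(73), a' = -3/8 + (1/8)*sqrt(73). At the order-2 pole a set g(θ) = (θ - a)^2*f(θ) = [-37/16] / (θ - a')^2.
Order-2 pole: residue = g'(a); g'(-3/8 - (1/8)*sqrt(73)) = -(296/5329)*sqrt(73), so the residue is -(296/5329)*sqrt(73).
The factor θ**2 + 3*θ/4 - 1 splits as (θ - a)(θ - a') with a = -3/8 + (1/8)*sqrt(73), a' = -3/8 - (1/8)*sqrt(73). At the order-2 pole a set g(θ) = (θ - a)^2*f(θ) = [-37/16] / (θ - a')^2.
Order-2 pole: residue = g'(a); g'(-3/8 + (1/8)*sqrt(73)) = (296/5329)*sqrt(73), so the residue is (296/5329)*sqrt(73).
List the singular points by increasing real part (a conjugate pair: the negative imaginary part first).

Radius of convergence at 0: -3/8 + (1/8)*sqrt(73).
At -3/8 - (1/8)*sqrt(73): a pole of order 2; residue -(296/5329)*sqrt(73).
At -3/8 + (1/8)*sqrt(73): a pole of order 2; residue (296/5329)*sqrt(73).
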